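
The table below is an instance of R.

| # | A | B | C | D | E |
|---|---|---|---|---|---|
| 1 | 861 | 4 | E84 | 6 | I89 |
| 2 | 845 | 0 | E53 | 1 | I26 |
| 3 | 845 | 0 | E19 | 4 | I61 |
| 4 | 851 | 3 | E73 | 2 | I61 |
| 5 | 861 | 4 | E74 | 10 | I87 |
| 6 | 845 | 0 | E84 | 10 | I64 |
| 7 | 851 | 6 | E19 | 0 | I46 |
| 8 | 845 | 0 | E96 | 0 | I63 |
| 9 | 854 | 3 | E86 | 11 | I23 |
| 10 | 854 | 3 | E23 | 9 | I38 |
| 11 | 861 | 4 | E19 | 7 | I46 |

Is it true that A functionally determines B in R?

No

A=861: rows 1, 5, 11 → B = 4, 4, 4 ✓
A=845: rows 2, 3, 6, 8 → B = 0, 0, 0, 0 ✓
A=851: rows 4, 7 → B takes values {3, 6} — violation
A=854: rows 9, 10 → B = 3, 3 ✓
Two rows agree on A but differ on B, so A → B does not hold.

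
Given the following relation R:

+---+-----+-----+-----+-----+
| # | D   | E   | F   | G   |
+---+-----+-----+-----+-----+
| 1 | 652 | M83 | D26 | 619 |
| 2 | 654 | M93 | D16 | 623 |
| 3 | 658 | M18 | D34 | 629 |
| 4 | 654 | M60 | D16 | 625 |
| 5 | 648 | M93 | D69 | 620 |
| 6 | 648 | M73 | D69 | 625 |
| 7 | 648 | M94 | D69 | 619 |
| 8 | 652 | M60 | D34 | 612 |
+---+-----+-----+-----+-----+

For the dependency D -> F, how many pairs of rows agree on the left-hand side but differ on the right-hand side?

D=652: violating pairs (1,8) — 1 pair.
D=654: all 2 rows agree on F — 0 pairs.
D=648: all 3 rows agree on F — 0 pairs.

1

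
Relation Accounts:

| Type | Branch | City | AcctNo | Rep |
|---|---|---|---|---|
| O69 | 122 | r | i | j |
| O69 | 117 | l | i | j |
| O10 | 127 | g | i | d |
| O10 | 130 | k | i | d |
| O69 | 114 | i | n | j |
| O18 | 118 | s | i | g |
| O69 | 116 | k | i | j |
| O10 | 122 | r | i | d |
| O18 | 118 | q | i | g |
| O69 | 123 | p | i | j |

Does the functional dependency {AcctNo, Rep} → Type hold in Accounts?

Yes

(AcctNo=i, Rep=j): 4 rows → Type = O69, O69, O69, O69 ✓
(AcctNo=i, Rep=d): 3 rows → Type = O10, O10, O10 ✓
(AcctNo=n, Rep=j): 1 row → Type = O69 ✓
(AcctNo=i, Rep=g): 2 rows → Type = O18, O18 ✓
Every {AcctNo, Rep} value is associated with a single Type value, so {AcctNo, Rep} → Type holds.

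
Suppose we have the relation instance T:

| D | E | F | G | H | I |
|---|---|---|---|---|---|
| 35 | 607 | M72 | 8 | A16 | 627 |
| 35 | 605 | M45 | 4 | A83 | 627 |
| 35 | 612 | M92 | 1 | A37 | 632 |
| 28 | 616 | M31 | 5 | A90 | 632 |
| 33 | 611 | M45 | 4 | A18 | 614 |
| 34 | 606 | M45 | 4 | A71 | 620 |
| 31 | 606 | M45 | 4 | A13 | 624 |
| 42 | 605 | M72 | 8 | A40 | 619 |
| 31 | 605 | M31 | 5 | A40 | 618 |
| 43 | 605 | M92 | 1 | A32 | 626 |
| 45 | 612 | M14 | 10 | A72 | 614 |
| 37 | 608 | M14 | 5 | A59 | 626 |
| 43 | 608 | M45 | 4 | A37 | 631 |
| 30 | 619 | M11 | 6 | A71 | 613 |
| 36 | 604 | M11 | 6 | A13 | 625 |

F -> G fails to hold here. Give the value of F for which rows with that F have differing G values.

M14

F=M72: 2 rows → G = 8, 8 ✓
F=M45: 5 rows → G = 4, 4, 4, 4, 4 ✓
F=M92: 2 rows → G = 1, 1 ✓
F=M31: 2 rows → G = 5, 5 ✓
F=M14: 2 rows → G takes values {10, 5} — violation
F=M11: 2 rows → G = 6, 6 ✓
The only F value with inconsistent G is F=M14.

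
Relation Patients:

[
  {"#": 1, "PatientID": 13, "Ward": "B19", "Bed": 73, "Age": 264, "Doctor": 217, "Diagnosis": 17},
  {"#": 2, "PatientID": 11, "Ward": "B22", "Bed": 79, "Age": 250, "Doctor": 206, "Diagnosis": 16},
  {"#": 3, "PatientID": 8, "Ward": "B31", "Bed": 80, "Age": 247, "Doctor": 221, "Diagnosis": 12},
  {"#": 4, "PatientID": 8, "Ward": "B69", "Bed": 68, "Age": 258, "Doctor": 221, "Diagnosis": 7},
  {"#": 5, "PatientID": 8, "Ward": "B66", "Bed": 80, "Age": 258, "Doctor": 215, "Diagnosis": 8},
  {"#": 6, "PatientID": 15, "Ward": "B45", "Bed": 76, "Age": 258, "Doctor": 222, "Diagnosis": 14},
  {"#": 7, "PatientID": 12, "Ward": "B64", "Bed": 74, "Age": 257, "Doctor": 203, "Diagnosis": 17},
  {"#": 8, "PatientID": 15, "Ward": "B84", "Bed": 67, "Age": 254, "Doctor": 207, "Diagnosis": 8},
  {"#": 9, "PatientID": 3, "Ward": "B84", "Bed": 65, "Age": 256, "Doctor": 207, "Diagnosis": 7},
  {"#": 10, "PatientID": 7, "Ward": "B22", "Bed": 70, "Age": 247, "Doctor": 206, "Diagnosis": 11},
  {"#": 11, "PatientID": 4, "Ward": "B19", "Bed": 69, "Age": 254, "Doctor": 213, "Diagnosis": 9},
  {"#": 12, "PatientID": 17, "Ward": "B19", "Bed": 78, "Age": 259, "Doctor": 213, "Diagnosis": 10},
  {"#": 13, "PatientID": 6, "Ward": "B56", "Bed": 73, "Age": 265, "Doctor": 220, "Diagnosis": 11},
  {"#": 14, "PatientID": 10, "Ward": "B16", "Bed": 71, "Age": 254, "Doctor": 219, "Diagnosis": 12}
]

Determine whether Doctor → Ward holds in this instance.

Doctor=217: row 1 → Ward = B19 ✓
Doctor=206: rows 2, 10 → Ward = B22, B22 ✓
Doctor=221: rows 3, 4 → Ward takes values {B31, B69} — violation
Doctor=215: row 5 → Ward = B66 ✓
Doctor=222: row 6 → Ward = B45 ✓
Doctor=203: row 7 → Ward = B64 ✓
Doctor=207: rows 8, 9 → Ward = B84, B84 ✓
Doctor=213: rows 11, 12 → Ward = B19, B19 ✓
Doctor=220: row 13 → Ward = B56 ✓
Doctor=219: row 14 → Ward = B16 ✓
Two rows agree on Doctor but differ on Ward, so Doctor → Ward does not hold.

No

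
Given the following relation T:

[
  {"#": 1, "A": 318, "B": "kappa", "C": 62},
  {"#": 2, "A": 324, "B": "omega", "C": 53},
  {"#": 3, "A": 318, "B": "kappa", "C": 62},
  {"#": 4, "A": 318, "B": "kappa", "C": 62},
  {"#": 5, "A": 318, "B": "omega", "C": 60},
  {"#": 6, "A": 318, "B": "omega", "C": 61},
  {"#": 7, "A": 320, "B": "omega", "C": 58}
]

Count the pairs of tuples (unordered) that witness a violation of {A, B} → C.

(A=318, B=kappa): all 3 rows agree on C — 0 pairs.
(A=318, B=omega): violating pairs (5,6) — 1 pair.

1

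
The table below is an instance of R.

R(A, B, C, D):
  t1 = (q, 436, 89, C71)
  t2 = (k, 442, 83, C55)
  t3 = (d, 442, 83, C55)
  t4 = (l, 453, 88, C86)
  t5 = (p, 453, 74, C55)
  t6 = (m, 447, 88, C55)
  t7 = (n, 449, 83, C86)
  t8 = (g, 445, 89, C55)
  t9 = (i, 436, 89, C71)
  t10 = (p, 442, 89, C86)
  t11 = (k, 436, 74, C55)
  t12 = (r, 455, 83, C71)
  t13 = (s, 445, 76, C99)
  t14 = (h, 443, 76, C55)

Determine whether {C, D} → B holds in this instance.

(C=89, D=C71): rows 1, 9 → B = 436, 436 ✓
(C=83, D=C55): rows 2, 3 → B = 442, 442 ✓
(C=88, D=C86): row 4 → B = 453 ✓
(C=74, D=C55): rows 5, 11 → B takes values {453, 436} — violation
(C=88, D=C55): row 6 → B = 447 ✓
(C=83, D=C86): row 7 → B = 449 ✓
(C=89, D=C55): row 8 → B = 445 ✓
(C=89, D=C86): row 10 → B = 442 ✓
(C=83, D=C71): row 12 → B = 455 ✓
(C=76, D=C99): row 13 → B = 445 ✓
(C=76, D=C55): row 14 → B = 443 ✓
Two rows agree on {C, D} but differ on B, so {C, D} → B does not hold.

No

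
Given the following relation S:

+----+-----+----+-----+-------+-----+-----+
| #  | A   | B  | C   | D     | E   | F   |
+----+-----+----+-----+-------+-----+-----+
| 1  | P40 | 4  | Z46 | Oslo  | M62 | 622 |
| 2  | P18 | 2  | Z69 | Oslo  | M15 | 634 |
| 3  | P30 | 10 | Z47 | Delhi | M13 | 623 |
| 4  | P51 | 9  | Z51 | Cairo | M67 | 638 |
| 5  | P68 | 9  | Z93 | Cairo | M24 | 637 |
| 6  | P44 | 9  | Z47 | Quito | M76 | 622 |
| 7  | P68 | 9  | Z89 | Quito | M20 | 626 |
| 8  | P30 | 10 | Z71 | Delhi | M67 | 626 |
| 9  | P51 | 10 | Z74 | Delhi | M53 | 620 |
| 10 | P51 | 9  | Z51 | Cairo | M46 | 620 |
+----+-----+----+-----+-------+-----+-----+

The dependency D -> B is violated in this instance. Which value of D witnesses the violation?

D=Oslo: rows 1, 2 → B takes values {4, 2} — violation
D=Delhi: rows 3, 8, 9 → B = 10, 10, 10 ✓
D=Cairo: rows 4, 5, 10 → B = 9, 9, 9 ✓
D=Quito: rows 6, 7 → B = 9, 9 ✓
The only D value with inconsistent B is D=Oslo.

Oslo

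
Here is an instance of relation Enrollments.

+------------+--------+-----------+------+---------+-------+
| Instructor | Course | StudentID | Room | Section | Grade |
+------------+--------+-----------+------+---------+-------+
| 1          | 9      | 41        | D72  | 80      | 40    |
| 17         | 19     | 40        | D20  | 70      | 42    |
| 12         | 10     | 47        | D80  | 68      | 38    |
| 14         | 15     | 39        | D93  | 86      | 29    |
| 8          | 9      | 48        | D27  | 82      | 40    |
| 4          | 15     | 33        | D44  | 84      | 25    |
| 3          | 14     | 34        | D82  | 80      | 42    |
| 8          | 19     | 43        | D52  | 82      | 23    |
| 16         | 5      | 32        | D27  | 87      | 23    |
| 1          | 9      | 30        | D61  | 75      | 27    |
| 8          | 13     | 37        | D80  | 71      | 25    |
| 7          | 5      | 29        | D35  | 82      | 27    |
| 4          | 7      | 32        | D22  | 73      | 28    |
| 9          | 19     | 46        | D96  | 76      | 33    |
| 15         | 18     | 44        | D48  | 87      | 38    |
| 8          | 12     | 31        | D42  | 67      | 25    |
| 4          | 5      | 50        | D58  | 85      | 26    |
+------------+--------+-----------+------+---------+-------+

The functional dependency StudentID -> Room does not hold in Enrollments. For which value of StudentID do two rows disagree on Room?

32

StudentID=41: 1 row → Room = D72 ✓
StudentID=40: 1 row → Room = D20 ✓
StudentID=47: 1 row → Room = D80 ✓
StudentID=39: 1 row → Room = D93 ✓
StudentID=48: 1 row → Room = D27 ✓
StudentID=33: 1 row → Room = D44 ✓
StudentID=34: 1 row → Room = D82 ✓
StudentID=43: 1 row → Room = D52 ✓
StudentID=32: 2 rows → Room takes values {D27, D22} — violation
StudentID=30: 1 row → Room = D61 ✓
StudentID=37: 1 row → Room = D80 ✓
StudentID=29: 1 row → Room = D35 ✓
StudentID=46: 1 row → Room = D96 ✓
StudentID=44: 1 row → Room = D48 ✓
StudentID=31: 1 row → Room = D42 ✓
StudentID=50: 1 row → Room = D58 ✓
The only StudentID value with inconsistent Room is StudentID=32.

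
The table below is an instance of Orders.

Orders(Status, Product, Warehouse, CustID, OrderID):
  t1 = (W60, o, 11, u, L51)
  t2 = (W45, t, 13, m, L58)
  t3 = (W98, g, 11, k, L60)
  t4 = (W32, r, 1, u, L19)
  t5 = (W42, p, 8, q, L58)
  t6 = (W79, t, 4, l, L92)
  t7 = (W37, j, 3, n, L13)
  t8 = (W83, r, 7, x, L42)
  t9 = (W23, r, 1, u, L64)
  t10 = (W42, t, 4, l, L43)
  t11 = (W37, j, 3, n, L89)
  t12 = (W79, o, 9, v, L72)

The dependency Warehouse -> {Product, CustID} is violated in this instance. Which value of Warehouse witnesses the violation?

11

Warehouse=11: rows 1, 3 → {Product,CustID} takes values {(o, u), (g, k)} — violation
Warehouse=13: row 2 → {Product,CustID} = (t, m) ✓
Warehouse=1: rows 4, 9 → {Product,CustID} = (r, u), (r, u) ✓
Warehouse=8: row 5 → {Product,CustID} = (p, q) ✓
Warehouse=4: rows 6, 10 → {Product,CustID} = (t, l), (t, l) ✓
Warehouse=3: rows 7, 11 → {Product,CustID} = (j, n), (j, n) ✓
Warehouse=7: row 8 → {Product,CustID} = (r, x) ✓
Warehouse=9: row 12 → {Product,CustID} = (o, v) ✓
The only Warehouse value with inconsistent RHS is Warehouse=11.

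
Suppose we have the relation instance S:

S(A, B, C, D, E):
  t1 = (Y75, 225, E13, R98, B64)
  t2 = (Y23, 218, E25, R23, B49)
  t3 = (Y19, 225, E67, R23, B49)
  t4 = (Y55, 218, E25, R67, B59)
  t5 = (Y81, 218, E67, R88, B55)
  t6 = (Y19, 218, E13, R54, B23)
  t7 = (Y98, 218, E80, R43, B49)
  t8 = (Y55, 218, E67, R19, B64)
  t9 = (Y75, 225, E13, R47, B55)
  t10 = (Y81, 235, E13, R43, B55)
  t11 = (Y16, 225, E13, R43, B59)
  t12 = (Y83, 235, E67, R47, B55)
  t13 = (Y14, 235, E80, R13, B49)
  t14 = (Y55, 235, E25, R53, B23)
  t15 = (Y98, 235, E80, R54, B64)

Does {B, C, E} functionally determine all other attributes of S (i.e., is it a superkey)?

All 15 rows have distinct {B, C, E} values, so {B, C, E} → (all attributes) holds and {B, C, E} is a superkey.

Yes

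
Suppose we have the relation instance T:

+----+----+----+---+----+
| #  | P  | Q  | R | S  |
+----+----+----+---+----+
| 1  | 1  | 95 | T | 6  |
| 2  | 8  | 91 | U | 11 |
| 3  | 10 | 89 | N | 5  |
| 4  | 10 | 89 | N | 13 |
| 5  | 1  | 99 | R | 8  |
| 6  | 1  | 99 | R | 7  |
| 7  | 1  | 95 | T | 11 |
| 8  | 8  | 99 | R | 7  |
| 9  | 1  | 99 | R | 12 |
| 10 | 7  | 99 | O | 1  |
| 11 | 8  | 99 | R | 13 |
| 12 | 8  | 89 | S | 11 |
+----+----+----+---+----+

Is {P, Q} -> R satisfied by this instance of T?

Yes

(P=1, Q=95): rows 1, 7 → R = T, T ✓
(P=8, Q=91): row 2 → R = U ✓
(P=10, Q=89): rows 3, 4 → R = N, N ✓
(P=1, Q=99): rows 5, 6, 9 → R = R, R, R ✓
(P=8, Q=99): rows 8, 11 → R = R, R ✓
(P=7, Q=99): row 10 → R = O ✓
(P=8, Q=89): row 12 → R = S ✓
Every {P, Q} value is associated with a single R value, so {P, Q} -> R holds.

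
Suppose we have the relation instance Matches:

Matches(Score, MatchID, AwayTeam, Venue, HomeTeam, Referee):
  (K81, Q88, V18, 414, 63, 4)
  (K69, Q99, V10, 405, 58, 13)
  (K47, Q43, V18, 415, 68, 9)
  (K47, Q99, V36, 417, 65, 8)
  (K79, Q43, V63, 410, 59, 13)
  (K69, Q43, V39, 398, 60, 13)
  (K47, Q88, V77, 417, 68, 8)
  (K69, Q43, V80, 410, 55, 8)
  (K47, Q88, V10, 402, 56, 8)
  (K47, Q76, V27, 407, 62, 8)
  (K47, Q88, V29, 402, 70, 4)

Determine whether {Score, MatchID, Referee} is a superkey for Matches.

No

Two distinct rows share (Score=K47, MatchID=Q88, Referee=8), so {Score, MatchID, Referee} does not determine every attribute — not a superkey.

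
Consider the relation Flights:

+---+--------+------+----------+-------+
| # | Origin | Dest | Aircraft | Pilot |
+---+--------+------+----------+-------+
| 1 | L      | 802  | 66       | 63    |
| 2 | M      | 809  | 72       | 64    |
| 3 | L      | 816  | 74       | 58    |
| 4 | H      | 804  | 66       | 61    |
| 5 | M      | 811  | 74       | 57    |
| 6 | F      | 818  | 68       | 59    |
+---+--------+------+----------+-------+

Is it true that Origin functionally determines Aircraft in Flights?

No

Origin=L: rows 1, 3 → Aircraft takes values {66, 74} — violation
Origin=M: rows 2, 5 → Aircraft takes values {72, 74} — violation
Origin=H: row 4 → Aircraft = 66 ✓
Origin=F: row 6 → Aircraft = 68 ✓
Two rows agree on Origin but differ on Aircraft, so Origin → Aircraft does not hold.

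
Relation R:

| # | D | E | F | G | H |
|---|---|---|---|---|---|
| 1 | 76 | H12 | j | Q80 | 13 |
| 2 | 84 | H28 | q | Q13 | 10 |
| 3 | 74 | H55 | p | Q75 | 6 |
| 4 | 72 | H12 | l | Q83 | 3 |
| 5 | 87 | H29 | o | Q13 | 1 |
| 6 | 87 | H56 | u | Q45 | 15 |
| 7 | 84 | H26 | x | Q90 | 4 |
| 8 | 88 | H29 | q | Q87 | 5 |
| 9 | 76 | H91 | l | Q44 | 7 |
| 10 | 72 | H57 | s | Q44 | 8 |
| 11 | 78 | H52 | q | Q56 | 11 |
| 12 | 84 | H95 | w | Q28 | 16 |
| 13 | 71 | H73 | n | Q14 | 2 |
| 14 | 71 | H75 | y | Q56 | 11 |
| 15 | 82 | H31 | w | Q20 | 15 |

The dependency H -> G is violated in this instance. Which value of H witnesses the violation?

H=13: row 1 → G = Q80 ✓
H=10: row 2 → G = Q13 ✓
H=6: row 3 → G = Q75 ✓
H=3: row 4 → G = Q83 ✓
H=1: row 5 → G = Q13 ✓
H=15: rows 6, 15 → G takes values {Q45, Q20} — violation
H=4: row 7 → G = Q90 ✓
H=5: row 8 → G = Q87 ✓
H=7: row 9 → G = Q44 ✓
H=8: row 10 → G = Q44 ✓
H=11: rows 11, 14 → G = Q56, Q56 ✓
H=16: row 12 → G = Q28 ✓
H=2: row 13 → G = Q14 ✓
The only H value with inconsistent G is H=15.

15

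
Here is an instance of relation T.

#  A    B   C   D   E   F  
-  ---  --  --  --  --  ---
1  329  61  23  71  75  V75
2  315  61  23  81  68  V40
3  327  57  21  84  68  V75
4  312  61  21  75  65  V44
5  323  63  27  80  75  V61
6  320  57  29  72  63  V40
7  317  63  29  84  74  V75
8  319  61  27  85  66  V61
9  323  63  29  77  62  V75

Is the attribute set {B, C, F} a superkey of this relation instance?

No

Rows 7 and 9 have the same {B, C, F} value (B=63, C=29, F=V75) but are distinct tuples, so {B, C, F} does not determine every attribute — not a superkey.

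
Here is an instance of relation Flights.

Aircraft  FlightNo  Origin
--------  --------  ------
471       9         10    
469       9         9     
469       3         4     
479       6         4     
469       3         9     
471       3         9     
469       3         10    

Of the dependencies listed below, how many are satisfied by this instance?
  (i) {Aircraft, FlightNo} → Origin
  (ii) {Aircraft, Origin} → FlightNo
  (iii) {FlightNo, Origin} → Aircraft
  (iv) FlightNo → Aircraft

(i) {Aircraft, FlightNo} → Origin: (Aircraft=469, FlightNo=3): 3 rows → Origin takes values {4, 9, 10} — violation — fails.
(ii) {Aircraft, Origin} → FlightNo: (Aircraft=469, Origin=9): 2 rows → FlightNo takes values {9, 3} — violation — fails.
(iii) {FlightNo, Origin} → Aircraft: (FlightNo=3, Origin=9): 2 rows → Aircraft takes values {469, 471} — violation — fails.
(iv) FlightNo → Aircraft: FlightNo=9: 2 rows → Aircraft takes values {471, 469} — violation; FlightNo=3: 4 rows → Aircraft takes values {469, 471} — violation — fails.
None of the 4 dependencies hold.

0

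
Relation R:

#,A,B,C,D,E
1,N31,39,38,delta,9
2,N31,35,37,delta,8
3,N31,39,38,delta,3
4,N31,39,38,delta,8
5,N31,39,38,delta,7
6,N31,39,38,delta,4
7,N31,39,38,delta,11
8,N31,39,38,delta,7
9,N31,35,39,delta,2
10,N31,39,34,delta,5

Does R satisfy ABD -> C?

No

(A=N31, B=39, D=delta): rows 1, 3, 4, 5, 6, 7, 8, 10 → C takes values {38, 34} — violation
(A=N31, B=35, D=delta): rows 2, 9 → C takes values {37, 39} — violation
Two rows agree on ABD but differ on C, so ABD -> C does not hold.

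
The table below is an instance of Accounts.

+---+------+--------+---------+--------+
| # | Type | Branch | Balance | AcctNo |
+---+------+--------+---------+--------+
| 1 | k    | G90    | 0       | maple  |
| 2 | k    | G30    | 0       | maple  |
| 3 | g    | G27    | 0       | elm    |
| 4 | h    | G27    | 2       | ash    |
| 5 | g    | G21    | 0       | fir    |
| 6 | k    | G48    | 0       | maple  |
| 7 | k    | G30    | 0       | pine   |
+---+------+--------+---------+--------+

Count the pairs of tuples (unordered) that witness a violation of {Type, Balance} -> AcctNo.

(Type=k, Balance=0): violating pairs (1,7), (2,7), (6,7) — 3 pairs.
(Type=g, Balance=0): violating pairs (3,5) — 1 pair.

4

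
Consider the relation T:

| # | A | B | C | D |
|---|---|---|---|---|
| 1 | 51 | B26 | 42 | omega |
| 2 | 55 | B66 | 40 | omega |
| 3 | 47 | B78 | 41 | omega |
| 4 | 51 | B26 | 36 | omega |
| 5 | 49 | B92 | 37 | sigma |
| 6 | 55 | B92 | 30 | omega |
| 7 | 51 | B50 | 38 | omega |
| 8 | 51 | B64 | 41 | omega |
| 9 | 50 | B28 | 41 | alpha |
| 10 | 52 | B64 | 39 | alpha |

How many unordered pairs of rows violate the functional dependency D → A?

15

D=omega: violating pairs (1,2), (1,3), (1,6), (2,3), (2,4), (2,7), (2,8), (3,4), (3,6), (3,7), (3,8), (4,6), (6,7), (6,8) — 14 pairs.
D=alpha: violating pairs (9,10) — 1 pair.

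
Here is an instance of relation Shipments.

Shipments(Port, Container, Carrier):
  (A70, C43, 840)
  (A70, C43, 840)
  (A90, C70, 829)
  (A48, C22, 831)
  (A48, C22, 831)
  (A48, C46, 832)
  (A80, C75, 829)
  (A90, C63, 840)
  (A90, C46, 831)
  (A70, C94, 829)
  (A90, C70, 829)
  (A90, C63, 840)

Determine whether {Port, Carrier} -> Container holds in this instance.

Yes

(Port=A70, Carrier=840): 2 rows → Container = C43, C43 ✓
(Port=A90, Carrier=829): 2 rows → Container = C70, C70 ✓
(Port=A48, Carrier=831): 2 rows → Container = C22, C22 ✓
(Port=A48, Carrier=832): 1 row → Container = C46 ✓
(Port=A80, Carrier=829): 1 row → Container = C75 ✓
(Port=A90, Carrier=840): 2 rows → Container = C63, C63 ✓
(Port=A90, Carrier=831): 1 row → Container = C46 ✓
(Port=A70, Carrier=829): 1 row → Container = C94 ✓
Every {Port, Carrier} value is associated with a single Container value, so {Port, Carrier} -> Container holds.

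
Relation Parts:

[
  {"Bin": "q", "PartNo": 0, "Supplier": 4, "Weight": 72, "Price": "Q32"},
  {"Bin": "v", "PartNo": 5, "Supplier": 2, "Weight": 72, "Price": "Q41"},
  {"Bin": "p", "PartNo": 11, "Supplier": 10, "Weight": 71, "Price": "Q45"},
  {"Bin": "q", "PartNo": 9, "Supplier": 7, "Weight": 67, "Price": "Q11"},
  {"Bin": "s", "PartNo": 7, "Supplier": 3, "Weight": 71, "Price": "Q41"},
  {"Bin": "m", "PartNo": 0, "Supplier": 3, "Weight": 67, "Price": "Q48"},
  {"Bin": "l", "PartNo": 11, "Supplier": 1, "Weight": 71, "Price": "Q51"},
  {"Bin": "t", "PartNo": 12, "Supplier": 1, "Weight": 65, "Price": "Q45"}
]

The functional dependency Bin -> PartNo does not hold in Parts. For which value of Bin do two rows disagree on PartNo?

Bin=q: 2 rows → PartNo takes values {0, 9} — violation
Bin=v: 1 row → PartNo = 5 ✓
Bin=p: 1 row → PartNo = 11 ✓
Bin=s: 1 row → PartNo = 7 ✓
Bin=m: 1 row → PartNo = 0 ✓
Bin=l: 1 row → PartNo = 11 ✓
Bin=t: 1 row → PartNo = 12 ✓
The only Bin value with inconsistent PartNo is Bin=q.

q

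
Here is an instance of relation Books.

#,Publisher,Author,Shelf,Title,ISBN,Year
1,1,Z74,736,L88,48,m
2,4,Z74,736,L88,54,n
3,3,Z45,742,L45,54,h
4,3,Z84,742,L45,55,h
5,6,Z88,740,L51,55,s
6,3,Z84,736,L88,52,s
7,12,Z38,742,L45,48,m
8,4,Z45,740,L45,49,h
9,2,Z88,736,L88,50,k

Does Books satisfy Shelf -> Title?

Shelf=736: rows 1, 2, 6, 9 → Title = L88, L88, L88, L88 ✓
Shelf=742: rows 3, 4, 7 → Title = L45, L45, L45 ✓
Shelf=740: rows 5, 8 → Title takes values {L51, L45} — violation
Two rows agree on Shelf but differ on Title, so Shelf -> Title does not hold.

No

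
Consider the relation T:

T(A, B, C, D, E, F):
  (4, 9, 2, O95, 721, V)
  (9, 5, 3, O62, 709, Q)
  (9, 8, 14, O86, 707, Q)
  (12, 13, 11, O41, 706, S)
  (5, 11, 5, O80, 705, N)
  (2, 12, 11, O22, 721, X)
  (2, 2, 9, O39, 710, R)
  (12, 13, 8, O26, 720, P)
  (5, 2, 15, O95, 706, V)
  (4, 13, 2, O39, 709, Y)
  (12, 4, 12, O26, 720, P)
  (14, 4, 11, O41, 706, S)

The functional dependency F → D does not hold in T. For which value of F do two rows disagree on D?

F=V: 2 rows → D = O95, O95 ✓
F=Q: 2 rows → D takes values {O62, O86} — violation
F=S: 2 rows → D = O41, O41 ✓
F=N: 1 row → D = O80 ✓
F=X: 1 row → D = O22 ✓
F=R: 1 row → D = O39 ✓
F=P: 2 rows → D = O26, O26 ✓
F=Y: 1 row → D = O39 ✓
The only F value with inconsistent D is F=Q.

Q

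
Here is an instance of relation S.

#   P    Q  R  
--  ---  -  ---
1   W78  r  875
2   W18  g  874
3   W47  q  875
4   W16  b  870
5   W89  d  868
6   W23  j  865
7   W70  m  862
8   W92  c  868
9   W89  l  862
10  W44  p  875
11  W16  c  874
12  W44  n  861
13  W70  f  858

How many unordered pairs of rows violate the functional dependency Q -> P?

1

Q=c: violating pairs (8,11) — 1 pair.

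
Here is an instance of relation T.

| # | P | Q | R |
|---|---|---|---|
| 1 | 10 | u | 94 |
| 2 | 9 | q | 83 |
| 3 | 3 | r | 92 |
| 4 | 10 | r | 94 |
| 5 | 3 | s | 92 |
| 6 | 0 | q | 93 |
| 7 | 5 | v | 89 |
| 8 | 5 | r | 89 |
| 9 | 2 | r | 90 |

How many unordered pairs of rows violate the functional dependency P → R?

0

P=10: all 2 rows agree on R — 0 pairs.
P=3: all 2 rows agree on R — 0 pairs.
P=5: all 2 rows agree on R — 0 pairs.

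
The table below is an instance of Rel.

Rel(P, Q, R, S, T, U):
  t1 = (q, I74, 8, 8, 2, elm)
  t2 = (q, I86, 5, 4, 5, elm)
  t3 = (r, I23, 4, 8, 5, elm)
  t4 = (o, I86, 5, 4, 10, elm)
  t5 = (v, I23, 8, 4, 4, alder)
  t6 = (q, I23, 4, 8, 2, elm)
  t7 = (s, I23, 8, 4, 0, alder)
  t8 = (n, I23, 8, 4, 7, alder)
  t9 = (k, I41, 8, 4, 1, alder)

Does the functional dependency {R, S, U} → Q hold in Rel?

No

(R=8, S=8, U=elm): row 1 → Q = I74 ✓
(R=5, S=4, U=elm): rows 2, 4 → Q = I86, I86 ✓
(R=4, S=8, U=elm): rows 3, 6 → Q = I23, I23 ✓
(R=8, S=4, U=alder): rows 5, 7, 8, 9 → Q takes values {I23, I41} — violation
Two rows agree on {R, S, U} but differ on Q, so {R, S, U} → Q does not hold.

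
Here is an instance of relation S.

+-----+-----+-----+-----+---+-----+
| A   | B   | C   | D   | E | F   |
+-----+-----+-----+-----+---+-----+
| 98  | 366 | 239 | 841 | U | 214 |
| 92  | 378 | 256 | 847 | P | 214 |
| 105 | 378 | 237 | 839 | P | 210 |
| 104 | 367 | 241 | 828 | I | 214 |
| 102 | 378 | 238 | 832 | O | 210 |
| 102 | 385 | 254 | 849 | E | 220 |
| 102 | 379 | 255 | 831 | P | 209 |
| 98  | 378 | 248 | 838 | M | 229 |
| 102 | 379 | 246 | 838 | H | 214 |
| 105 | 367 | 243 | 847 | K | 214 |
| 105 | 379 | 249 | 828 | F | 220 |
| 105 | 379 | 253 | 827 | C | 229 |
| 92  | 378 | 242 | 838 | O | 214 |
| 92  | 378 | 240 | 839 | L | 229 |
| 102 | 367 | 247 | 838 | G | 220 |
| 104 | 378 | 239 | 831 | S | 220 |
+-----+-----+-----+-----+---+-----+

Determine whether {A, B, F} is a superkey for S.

No

Two distinct rows share (A=92, B=378, F=214), so {A, B, F} does not determine every attribute — not a superkey.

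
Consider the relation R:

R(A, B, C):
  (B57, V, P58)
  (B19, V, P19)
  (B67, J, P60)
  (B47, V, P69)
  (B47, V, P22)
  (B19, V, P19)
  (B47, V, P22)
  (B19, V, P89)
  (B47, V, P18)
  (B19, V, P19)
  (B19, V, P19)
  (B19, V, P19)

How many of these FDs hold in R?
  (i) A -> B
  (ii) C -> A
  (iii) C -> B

3

(i) A -> B: every LHS value maps to a single RHS value — holds.
(ii) C -> A: every LHS value maps to a single RHS value — holds.
(iii) C -> B: every LHS value maps to a single RHS value — holds.
3 of the 3 dependencies hold.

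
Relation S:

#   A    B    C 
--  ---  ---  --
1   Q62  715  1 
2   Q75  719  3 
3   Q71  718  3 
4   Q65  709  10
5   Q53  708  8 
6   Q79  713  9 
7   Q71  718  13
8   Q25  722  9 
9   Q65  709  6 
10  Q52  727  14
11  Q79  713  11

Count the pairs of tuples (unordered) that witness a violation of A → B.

0

A=Q71: all 2 rows agree on B — 0 pairs.
A=Q65: all 2 rows agree on B — 0 pairs.
A=Q79: all 2 rows agree on B — 0 pairs.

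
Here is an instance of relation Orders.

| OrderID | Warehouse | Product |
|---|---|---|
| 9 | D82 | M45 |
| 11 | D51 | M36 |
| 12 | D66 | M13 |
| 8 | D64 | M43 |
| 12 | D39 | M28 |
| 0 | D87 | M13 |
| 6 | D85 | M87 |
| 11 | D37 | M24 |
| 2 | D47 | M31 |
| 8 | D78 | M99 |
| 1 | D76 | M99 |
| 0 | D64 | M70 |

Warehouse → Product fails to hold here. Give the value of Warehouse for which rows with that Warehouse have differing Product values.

D64

Warehouse=D82: 1 row → Product = M45 ✓
Warehouse=D51: 1 row → Product = M36 ✓
Warehouse=D66: 1 row → Product = M13 ✓
Warehouse=D64: 2 rows → Product takes values {M43, M70} — violation
Warehouse=D39: 1 row → Product = M28 ✓
Warehouse=D87: 1 row → Product = M13 ✓
Warehouse=D85: 1 row → Product = M87 ✓
Warehouse=D37: 1 row → Product = M24 ✓
Warehouse=D47: 1 row → Product = M31 ✓
Warehouse=D78: 1 row → Product = M99 ✓
Warehouse=D76: 1 row → Product = M99 ✓
The only Warehouse value with inconsistent Product is Warehouse=D64.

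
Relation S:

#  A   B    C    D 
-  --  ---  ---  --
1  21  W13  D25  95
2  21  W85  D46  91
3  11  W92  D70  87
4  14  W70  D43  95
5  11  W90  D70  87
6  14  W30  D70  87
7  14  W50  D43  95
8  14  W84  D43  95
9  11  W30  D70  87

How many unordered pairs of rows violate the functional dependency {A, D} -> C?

0

(A=11, D=87): all 3 rows agree on C — 0 pairs.
(A=14, D=95): all 3 rows agree on C — 0 pairs.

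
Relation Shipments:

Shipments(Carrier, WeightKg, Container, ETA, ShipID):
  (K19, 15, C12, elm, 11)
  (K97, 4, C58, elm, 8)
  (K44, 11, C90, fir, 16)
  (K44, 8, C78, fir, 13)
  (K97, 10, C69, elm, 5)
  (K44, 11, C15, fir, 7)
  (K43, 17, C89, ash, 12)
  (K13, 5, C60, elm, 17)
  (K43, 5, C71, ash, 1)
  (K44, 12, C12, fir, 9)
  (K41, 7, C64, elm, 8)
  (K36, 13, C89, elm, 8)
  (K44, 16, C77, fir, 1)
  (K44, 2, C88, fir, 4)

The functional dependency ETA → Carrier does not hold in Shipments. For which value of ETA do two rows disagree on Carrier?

elm

ETA=elm: 6 rows → Carrier takes values {K19, K97, K13, K41, K36} — violation
ETA=fir: 6 rows → Carrier = K44, K44, K44, K44, K44, K44 ✓
ETA=ash: 2 rows → Carrier = K43, K43 ✓
The only ETA value with inconsistent Carrier is ETA=elm.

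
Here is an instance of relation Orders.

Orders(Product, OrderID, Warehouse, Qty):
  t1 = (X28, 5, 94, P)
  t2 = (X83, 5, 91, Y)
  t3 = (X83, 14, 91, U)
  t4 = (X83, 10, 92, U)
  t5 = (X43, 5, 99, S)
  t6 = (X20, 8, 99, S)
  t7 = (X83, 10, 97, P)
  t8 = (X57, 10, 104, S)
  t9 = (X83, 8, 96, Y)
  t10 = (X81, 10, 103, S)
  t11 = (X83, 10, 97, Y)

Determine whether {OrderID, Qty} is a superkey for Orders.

Rows 8 and 10 have the same {OrderID, Qty} value (OrderID=10, Qty=S) but are distinct tuples, so {OrderID, Qty} does not determine every attribute — not a superkey.

No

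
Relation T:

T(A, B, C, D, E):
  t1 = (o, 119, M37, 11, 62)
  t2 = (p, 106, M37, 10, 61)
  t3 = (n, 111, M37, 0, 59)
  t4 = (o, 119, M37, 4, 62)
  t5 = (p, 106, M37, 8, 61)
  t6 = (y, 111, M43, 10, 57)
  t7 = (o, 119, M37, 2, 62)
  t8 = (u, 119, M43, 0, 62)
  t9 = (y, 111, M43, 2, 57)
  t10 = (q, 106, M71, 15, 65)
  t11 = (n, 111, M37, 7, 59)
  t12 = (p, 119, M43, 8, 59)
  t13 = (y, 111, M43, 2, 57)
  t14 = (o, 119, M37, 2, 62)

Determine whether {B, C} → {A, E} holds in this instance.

No

(B=119, C=M37): rows 1, 4, 7, 14 → {A,E} = (o, 62), (o, 62), (o, 62), (o, 62) ✓
(B=106, C=M37): rows 2, 5 → {A,E} = (p, 61), (p, 61) ✓
(B=111, C=M37): rows 3, 11 → {A,E} = (n, 59), (n, 59) ✓
(B=111, C=M43): rows 6, 9, 13 → {A,E} = (y, 57), (y, 57), (y, 57) ✓
(B=119, C=M43): rows 8, 12 → {A,E} takes values {(u, 62), (p, 59)} — violation
(B=106, C=M71): row 10 → {A,E} = (q, 65) ✓
Two rows agree on {B, C} but differ on {A, E}, so {B, C} → {A, E} does not hold.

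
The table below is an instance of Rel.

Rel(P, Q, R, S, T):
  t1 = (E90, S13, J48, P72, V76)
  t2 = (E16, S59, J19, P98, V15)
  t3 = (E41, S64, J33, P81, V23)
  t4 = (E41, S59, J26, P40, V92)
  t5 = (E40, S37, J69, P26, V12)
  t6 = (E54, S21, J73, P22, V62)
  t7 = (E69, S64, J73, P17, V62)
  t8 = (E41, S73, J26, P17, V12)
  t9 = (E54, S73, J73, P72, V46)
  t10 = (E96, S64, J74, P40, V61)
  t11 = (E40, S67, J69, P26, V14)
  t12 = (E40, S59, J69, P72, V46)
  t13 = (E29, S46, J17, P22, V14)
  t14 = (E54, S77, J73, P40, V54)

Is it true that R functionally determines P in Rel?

R=J48: row 1 → P = E90 ✓
R=J19: row 2 → P = E16 ✓
R=J33: row 3 → P = E41 ✓
R=J26: rows 4, 8 → P = E41, E41 ✓
R=J69: rows 5, 11, 12 → P = E40, E40, E40 ✓
R=J73: rows 6, 7, 9, 14 → P takes values {E54, E69} — violation
R=J74: row 10 → P = E96 ✓
R=J17: row 13 → P = E29 ✓
Two rows agree on R but differ on P, so R → P does not hold.

No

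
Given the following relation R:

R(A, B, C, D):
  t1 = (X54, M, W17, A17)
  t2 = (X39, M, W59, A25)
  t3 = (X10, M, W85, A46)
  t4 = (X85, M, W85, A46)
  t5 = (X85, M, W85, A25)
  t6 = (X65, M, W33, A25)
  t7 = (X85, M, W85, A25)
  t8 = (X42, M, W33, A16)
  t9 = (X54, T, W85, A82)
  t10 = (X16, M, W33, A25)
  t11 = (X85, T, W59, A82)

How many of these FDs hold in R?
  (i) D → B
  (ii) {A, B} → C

2

(i) D → B: every LHS value maps to a single RHS value — holds.
(ii) {A, B} → C: every LHS value maps to a single RHS value — holds.
2 of the 2 dependencies hold.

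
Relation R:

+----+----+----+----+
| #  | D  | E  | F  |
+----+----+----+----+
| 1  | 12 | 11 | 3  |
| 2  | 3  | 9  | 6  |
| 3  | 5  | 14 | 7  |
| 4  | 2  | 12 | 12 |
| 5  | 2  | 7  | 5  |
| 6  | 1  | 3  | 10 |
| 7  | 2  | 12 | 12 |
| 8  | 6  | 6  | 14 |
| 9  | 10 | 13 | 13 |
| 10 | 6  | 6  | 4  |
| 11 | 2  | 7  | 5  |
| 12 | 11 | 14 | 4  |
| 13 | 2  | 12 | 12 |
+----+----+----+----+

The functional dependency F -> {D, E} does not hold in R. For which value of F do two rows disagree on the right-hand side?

F=3: row 1 → {D,E} = (12, 11) ✓
F=6: row 2 → {D,E} = (3, 9) ✓
F=7: row 3 → {D,E} = (5, 14) ✓
F=12: rows 4, 7, 13 → {D,E} = (2, 12), (2, 12), (2, 12) ✓
F=5: rows 5, 11 → {D,E} = (2, 7), (2, 7) ✓
F=10: row 6 → {D,E} = (1, 3) ✓
F=14: row 8 → {D,E} = (6, 6) ✓
F=13: row 9 → {D,E} = (10, 13) ✓
F=4: rows 10, 12 → {D,E} takes values {(6, 6), (11, 14)} — violation
The only F value with inconsistent RHS is F=4.

4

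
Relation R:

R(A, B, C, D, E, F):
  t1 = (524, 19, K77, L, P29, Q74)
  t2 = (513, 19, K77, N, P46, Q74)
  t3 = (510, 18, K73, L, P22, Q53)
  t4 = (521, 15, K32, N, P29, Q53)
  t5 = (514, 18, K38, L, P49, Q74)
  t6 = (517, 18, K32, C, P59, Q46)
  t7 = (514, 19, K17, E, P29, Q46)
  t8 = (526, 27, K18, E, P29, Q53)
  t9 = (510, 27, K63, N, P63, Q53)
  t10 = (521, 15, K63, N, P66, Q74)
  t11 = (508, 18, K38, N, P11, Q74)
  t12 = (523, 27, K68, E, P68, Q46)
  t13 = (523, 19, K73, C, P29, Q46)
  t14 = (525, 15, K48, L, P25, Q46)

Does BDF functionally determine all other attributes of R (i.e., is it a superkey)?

Yes

All 14 rows have distinct BDF values, so BDF → (all attributes) holds and BDF is a superkey.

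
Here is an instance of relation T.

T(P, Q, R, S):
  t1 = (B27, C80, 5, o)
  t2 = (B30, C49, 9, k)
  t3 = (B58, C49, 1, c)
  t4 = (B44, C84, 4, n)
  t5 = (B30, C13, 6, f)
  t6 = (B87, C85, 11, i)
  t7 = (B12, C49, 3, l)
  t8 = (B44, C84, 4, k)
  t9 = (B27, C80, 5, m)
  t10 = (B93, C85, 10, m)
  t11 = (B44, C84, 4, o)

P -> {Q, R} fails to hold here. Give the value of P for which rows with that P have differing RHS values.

B30

P=B27: rows 1, 9 → {Q,R} = (C80, 5), (C80, 5) ✓
P=B30: rows 2, 5 → {Q,R} takes values {(C49, 9), (C13, 6)} — violation
P=B58: row 3 → {Q,R} = (C49, 1) ✓
P=B44: rows 4, 8, 11 → {Q,R} = (C84, 4), (C84, 4), (C84, 4) ✓
P=B87: row 6 → {Q,R} = (C85, 11) ✓
P=B12: row 7 → {Q,R} = (C49, 3) ✓
P=B93: row 10 → {Q,R} = (C85, 10) ✓
The only P value with inconsistent RHS is P=B30.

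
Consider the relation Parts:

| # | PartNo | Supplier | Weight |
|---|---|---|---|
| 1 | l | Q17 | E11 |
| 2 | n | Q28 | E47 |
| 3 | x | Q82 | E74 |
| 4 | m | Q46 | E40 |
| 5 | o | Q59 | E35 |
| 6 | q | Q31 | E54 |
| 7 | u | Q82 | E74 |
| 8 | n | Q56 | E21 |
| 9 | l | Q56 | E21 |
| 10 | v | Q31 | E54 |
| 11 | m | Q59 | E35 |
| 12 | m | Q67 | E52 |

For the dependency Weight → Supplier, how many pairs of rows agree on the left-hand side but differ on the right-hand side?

Weight=E74: all 2 rows agree on Supplier — 0 pairs.
Weight=E35: all 2 rows agree on Supplier — 0 pairs.
Weight=E54: all 2 rows agree on Supplier — 0 pairs.
Weight=E21: all 2 rows agree on Supplier — 0 pairs.

0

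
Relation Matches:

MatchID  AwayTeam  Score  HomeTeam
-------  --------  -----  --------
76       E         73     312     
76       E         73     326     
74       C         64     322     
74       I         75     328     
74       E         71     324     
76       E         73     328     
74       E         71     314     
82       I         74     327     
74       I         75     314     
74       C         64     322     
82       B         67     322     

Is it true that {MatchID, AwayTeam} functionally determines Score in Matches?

(MatchID=76, AwayTeam=E): 3 rows → Score = 73, 73, 73 ✓
(MatchID=74, AwayTeam=C): 2 rows → Score = 64, 64 ✓
(MatchID=74, AwayTeam=I): 2 rows → Score = 75, 75 ✓
(MatchID=74, AwayTeam=E): 2 rows → Score = 71, 71 ✓
(MatchID=82, AwayTeam=I): 1 row → Score = 74 ✓
(MatchID=82, AwayTeam=B): 1 row → Score = 67 ✓
Every {MatchID, AwayTeam} value is associated with a single Score value, so {MatchID, AwayTeam} -> Score holds.

Yes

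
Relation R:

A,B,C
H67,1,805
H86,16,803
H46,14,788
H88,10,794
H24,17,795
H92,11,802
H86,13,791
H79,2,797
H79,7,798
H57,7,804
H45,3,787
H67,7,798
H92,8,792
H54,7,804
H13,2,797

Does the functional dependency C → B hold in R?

C=805: 1 row → B = 1 ✓
C=803: 1 row → B = 16 ✓
C=788: 1 row → B = 14 ✓
C=794: 1 row → B = 10 ✓
C=795: 1 row → B = 17 ✓
C=802: 1 row → B = 11 ✓
C=791: 1 row → B = 13 ✓
C=797: 2 rows → B = 2, 2 ✓
C=798: 2 rows → B = 7, 7 ✓
C=804: 2 rows → B = 7, 7 ✓
C=787: 1 row → B = 3 ✓
C=792: 1 row → B = 8 ✓
Every C value is associated with a single B value, so C → B holds.

Yes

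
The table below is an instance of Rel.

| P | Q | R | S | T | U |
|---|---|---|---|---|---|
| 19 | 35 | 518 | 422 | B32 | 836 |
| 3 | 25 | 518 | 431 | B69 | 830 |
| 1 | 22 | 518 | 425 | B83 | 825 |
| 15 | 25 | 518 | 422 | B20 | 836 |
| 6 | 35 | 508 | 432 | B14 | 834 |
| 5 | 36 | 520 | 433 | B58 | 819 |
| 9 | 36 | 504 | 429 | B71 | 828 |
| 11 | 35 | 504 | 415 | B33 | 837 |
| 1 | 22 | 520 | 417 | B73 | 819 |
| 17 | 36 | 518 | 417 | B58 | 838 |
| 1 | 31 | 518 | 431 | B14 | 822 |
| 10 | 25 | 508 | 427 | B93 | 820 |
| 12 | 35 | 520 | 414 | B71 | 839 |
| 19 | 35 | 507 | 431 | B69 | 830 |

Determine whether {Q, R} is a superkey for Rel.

No

Two distinct rows share (Q=25, R=518), so {Q, R} does not determine every attribute — not a superkey.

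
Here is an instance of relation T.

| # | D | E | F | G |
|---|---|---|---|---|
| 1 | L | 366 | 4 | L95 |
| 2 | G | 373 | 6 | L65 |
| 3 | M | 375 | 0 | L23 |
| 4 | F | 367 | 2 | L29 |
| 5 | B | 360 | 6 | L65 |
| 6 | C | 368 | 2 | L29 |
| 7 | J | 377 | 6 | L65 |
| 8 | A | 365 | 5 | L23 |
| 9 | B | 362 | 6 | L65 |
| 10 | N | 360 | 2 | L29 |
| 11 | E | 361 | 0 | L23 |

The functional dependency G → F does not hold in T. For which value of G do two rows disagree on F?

L23

G=L95: row 1 → F = 4 ✓
G=L65: rows 2, 5, 7, 9 → F = 6, 6, 6, 6 ✓
G=L23: rows 3, 8, 11 → F takes values {0, 5} — violation
G=L29: rows 4, 6, 10 → F = 2, 2, 2 ✓
The only G value with inconsistent F is G=L23.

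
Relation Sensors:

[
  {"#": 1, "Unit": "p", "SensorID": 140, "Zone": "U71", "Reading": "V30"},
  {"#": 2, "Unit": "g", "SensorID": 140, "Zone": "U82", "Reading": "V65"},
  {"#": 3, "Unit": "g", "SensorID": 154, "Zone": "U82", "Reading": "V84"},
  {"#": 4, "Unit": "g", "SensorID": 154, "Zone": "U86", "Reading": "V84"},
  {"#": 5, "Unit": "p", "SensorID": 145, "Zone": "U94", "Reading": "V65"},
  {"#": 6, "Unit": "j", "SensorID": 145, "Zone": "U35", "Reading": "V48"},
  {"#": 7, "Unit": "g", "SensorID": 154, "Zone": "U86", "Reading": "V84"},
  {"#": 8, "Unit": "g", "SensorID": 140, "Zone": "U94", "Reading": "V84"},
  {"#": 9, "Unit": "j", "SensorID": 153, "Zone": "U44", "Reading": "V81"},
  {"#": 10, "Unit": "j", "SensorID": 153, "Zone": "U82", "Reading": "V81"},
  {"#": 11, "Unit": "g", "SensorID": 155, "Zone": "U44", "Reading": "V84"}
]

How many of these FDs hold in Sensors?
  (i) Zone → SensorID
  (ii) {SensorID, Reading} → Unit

1

(i) Zone → SensorID: Zone=U82: rows 2, 3, 10 → SensorID takes values {140, 154, 153} — violation; Zone=U94: rows 5, 8 → SensorID takes values {145, 140} — violation; Zone=U44: rows 9, 11 → SensorID takes values {153, 155} — violation — fails.
(ii) {SensorID, Reading} → Unit: every LHS value maps to a single RHS value — holds.
1 of the 2 dependencies holds.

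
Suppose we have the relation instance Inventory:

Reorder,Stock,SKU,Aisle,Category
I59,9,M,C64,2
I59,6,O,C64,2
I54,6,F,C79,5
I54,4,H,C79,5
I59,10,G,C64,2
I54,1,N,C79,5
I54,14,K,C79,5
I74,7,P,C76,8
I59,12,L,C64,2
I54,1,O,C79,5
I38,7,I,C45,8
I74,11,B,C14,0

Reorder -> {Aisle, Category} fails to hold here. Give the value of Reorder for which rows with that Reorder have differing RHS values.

I74

Reorder=I59: 4 rows → {Aisle,Category} = (C64, 2), (C64, 2), (C64, 2), (C64, 2) ✓
Reorder=I54: 5 rows → {Aisle,Category} = (C79, 5), (C79, 5), (C79, 5), (C79, 5), (C79, 5) ✓
Reorder=I74: 2 rows → {Aisle,Category} takes values {(C76, 8), (C14, 0)} — violation
Reorder=I38: 1 row → {Aisle,Category} = (C45, 8) ✓
The only Reorder value with inconsistent RHS is Reorder=I74.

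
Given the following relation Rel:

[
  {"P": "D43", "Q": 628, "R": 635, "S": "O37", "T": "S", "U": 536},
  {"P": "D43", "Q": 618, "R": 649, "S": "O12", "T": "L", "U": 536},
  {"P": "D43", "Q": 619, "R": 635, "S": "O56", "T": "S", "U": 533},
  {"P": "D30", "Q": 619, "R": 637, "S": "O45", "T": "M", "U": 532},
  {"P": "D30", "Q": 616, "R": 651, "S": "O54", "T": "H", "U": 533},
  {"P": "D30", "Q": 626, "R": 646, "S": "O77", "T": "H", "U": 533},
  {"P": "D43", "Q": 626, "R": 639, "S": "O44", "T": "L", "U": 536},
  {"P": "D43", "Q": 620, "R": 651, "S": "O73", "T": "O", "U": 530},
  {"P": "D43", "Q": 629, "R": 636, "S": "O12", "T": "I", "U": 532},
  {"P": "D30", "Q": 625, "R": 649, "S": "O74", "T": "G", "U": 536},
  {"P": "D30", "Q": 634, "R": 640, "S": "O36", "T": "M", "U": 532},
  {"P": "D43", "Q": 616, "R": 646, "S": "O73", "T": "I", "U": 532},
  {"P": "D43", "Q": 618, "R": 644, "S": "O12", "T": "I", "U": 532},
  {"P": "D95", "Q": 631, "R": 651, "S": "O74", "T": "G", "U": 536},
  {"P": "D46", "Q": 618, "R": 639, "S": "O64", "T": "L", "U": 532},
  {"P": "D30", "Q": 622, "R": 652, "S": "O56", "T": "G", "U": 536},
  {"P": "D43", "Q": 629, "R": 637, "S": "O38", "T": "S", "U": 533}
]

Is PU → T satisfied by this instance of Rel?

(P=D43, U=536): 3 rows → T takes values {S, L} — violation
(P=D43, U=533): 2 rows → T = S, S ✓
(P=D30, U=532): 2 rows → T = M, M ✓
(P=D30, U=533): 2 rows → T = H, H ✓
(P=D43, U=530): 1 row → T = O ✓
(P=D43, U=532): 3 rows → T = I, I, I ✓
(P=D30, U=536): 2 rows → T = G, G ✓
(P=D95, U=536): 1 row → T = G ✓
(P=D46, U=532): 1 row → T = L ✓
Two rows agree on PU but differ on T, so PU → T does not hold.

No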